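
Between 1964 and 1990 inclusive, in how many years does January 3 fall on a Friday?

Day of week of January 3 in each year:
1964: Fri ✓, 1965: Sun, 1966: Mon, 1967: Tue, 1968: Wed, 1969: Fri ✓, 1970: Sat, 1971: Sun, 1972: Mon, 1973: Wed, 1974: Thu, 1975: Fri ✓, 1976: Sat, 1977: Mon, 1978: Tue, 1979: Wed, 1980: Thu, 1981: Sat, 1982: Sun, 1983: Mon, 1984: Tue, 1985: Thu, 1986: Fri ✓, 1987: Sat, 1988: Sun, 1989: Tue, 1990: Wed
Fridays: 1964, 1969, 1975, 1986.

4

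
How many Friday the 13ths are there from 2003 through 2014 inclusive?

20

Friday-the-13ths by year:
2003: Jun
2004: Feb, Aug
2005: May
2006: Jan, Oct
2007: Apr, Jul
2008: Jun
2009: Feb, Mar, Nov
2010: Aug
2011: May
2012: Jan, Apr, Jul
2013: Sep, Dec
2014: Jun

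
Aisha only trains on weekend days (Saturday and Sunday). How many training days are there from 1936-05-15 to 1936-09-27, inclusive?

40

1936-05-15 is a Friday.
That's 136 days from start to end, counting both.
136 = 7 × 19 + 3, so there are 19 full weeks plus 3 extra days.
Each full week contributes 2 weekend days (Sat, Sun): 19 × 2 = 38.
The 3 extra days are Fri, Sat, Sun — 2 of them qualify.
Total: 38 + 2 = 40.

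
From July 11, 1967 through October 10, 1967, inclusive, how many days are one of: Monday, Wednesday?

July 11, 1967 is a Tuesday.
From July 11, 1967 to October 10, 1967 is 92 days inclusive.
92 = 7 × 13 + 1, so there are 13 full weeks plus 1 extra day.
Each full week contributes 2 days from the set (Mon, Wed): 13 × 2 = 26.
The 1 extra day is Tue — none qualify.
Total: 26 + 0 = 26.

26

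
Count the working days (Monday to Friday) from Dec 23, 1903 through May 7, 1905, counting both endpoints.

Dec 23, 1903 is a Wednesday.
From Dec 23, 1903 to May 7, 1905 is 502 days inclusive.
502 = 7 × 71 + 5, so there are 71 full weeks plus 5 extra days.
Each full week contributes 5 weekdays (Mon–Fri): 71 × 5 = 355.
The 5 extra days are Wed, Thu, Fri, Sat, Sun — 3 of them qualify.
Total: 355 + 3 = 358.

358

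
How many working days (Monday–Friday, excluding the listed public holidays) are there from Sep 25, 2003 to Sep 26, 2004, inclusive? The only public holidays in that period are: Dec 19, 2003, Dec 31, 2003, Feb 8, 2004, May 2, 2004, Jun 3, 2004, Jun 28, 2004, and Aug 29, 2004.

258

Sep 25, 2003 is a Thursday.
That's 368 days from start to end, counting both.
368 = 7 × 52 + 4, so there are 52 full weeks plus 4 extra days.
Each full week contributes 5 weekdays (Mon–Fri): 52 × 5 = 260.
The 4 extra days are Thu, Fri, Sat, Sun — 2 of them qualify.
Total: 260 + 2 = 262.
Holidays: Dec 19, 2003 (Fri); Dec 31, 2003 (Wed); Feb 8, 2004 (Sun); May 2, 2004 (Sun); Jun 3, 2004 (Thu); Jun 28, 2004 (Mon); Aug 29, 2004 (Sun).
4 of the 7 holidays fall on weekdays; the rest are weekends and were already excluded.
Business days: 262 − 4 = 258.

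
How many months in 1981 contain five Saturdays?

4

A month has five Saturdays exactly when Saturday falls within its first (length − 28) days.
Jan: 31 days, starts Thu → 5 of Thu, Fri, Sat ✓
Feb: 28 days, starts Sun → 5 of (none)
Mar: 31 days, starts Sun → 5 of Sun, Mon, Tue
Apr: 30 days, starts Wed → 5 of Wed, Thu
May: 31 days, starts Fri → 5 of Fri, Sat, Sun ✓
Jun: 30 days, starts Mon → 5 of Mon, Tue
Jul: 31 days, starts Wed → 5 of Wed, Thu, Fri
Aug: 31 days, starts Sat → 5 of Sat, Sun, Mon ✓
Sep: 30 days, starts Tue → 5 of Tue, Wed
Oct: 31 days, starts Thu → 5 of Thu, Fri, Sat ✓
Nov: 30 days, starts Sun → 5 of Sun, Mon
Dec: 31 days, starts Tue → 5 of Tue, Wed, Thu
Months with five Saturdays: Jan, May, Aug, Oct.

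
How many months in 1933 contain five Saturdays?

A month has five Saturdays exactly when Saturday falls within its first (length − 28) days.
Jan: 31 days, starts Sun → 5 of Sun, Mon, Tue
Feb: 28 days, starts Wed → 5 of (none)
Mar: 31 days, starts Wed → 5 of Wed, Thu, Fri
Apr: 30 days, starts Sat → 5 of Sat, Sun ✓
May: 31 days, starts Mon → 5 of Mon, Tue, Wed
Jun: 30 days, starts Thu → 5 of Thu, Fri
Jul: 31 days, starts Sat → 5 of Sat, Sun, Mon ✓
Aug: 31 days, starts Tue → 5 of Tue, Wed, Thu
Sep: 30 days, starts Fri → 5 of Fri, Sat ✓
Oct: 31 days, starts Sun → 5 of Sun, Mon, Tue
Nov: 30 days, starts Wed → 5 of Wed, Thu
Dec: 31 days, starts Fri → 5 of Fri, Sat, Sun ✓
Months with five Saturdays: Apr, Jul, Sep, Dec.

4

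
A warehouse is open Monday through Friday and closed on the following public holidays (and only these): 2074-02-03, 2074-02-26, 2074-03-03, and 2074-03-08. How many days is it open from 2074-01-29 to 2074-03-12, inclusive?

29 working days

2074-01-29 is a Monday.
The range spans 43 days (inclusive of both endpoints).
43 = 7 × 6 + 1, so there are 6 full weeks plus 1 extra day.
Each full week contributes 5 weekdays (Mon–Fri): 6 × 5 = 30.
The 1 extra day is Mon — 1 of them qualifies.
Total: 30 + 1 = 31.
Holidays: 2074-02-03 (Sat); 2074-02-26 (Mon); 2074-03-03 (Sat); 2074-03-08 (Thu).
2 of the 4 holidays fall on weekdays; the rest are weekends and were already excluded.
Business days: 31 − 2 = 29.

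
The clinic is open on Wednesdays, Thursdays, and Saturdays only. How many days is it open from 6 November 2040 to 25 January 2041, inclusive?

35

6 November 2040 is a Tuesday.
The range spans 81 days (inclusive of both endpoints).
81 = 7 × 11 + 4, so there are 11 full weeks plus 4 extra days.
Each full week contributes 3 days from the set (Wed, Thu, Sat): 11 × 3 = 33.
The 4 extra days are Tuesday, Wednesday, Thursday, Friday — 2 of them qualify.
Total: 33 + 2 = 35.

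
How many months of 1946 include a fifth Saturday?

4

A month has five Saturdays exactly when Saturday falls within its first (length − 28) days.
Jan: 31 days, starts Tue → 5 of Tue, Wed, Thu
Feb: 28 days, starts Fri → 5 of (none)
Mar: 31 days, starts Fri → 5 of Fri, Sat, Sun ✓
Apr: 30 days, starts Mon → 5 of Mon, Tue
May: 31 days, starts Wed → 5 of Wed, Thu, Fri
Jun: 30 days, starts Sat → 5 of Sat, Sun ✓
Jul: 31 days, starts Mon → 5 of Mon, Tue, Wed
Aug: 31 days, starts Thu → 5 of Thu, Fri, Sat ✓
Sep: 30 days, starts Sun → 5 of Sun, Mon
Oct: 31 days, starts Tue → 5 of Tue, Wed, Thu
Nov: 30 days, starts Fri → 5 of Fri, Sat ✓
Dec: 31 days, starts Sun → 5 of Sun, Mon, Tue
Months with five Saturdays: Mar, Jun, Aug, Nov.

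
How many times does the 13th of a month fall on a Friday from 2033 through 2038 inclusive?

10

Friday-the-13ths by year:
2033: May
2034: Jan, Oct
2035: Apr, Jul
2036: Jun
2037: Feb, Mar, Nov
2038: Aug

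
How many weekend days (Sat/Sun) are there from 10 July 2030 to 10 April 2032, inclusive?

183

10 July 2030 is a Wednesday.
From 10 July 2030 to 10 April 2032 is 641 days inclusive.
641 = 7 × 91 + 4, so there are 91 full weeks plus 4 extra days.
Each full week contributes 2 weekend days (Sat, Sun): 91 × 2 = 182.
The 4 extra days are Wednesday, Thursday, Friday, Saturday — 1 of them qualifies.
Total: 182 + 1 = 183.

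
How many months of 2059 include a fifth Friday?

A month has five Fridays exactly when Friday falls within its first (length − 28) days.
Jan: 31 days, starts Wed → 5 of Wed, Thu, Fri ✓
Feb: 28 days, starts Sat → 5 of (none)
Mar: 31 days, starts Sat → 5 of Sat, Sun, Mon
Apr: 30 days, starts Tue → 5 of Tue, Wed
May: 31 days, starts Thu → 5 of Thu, Fri, Sat ✓
Jun: 30 days, starts Sun → 5 of Sun, Mon
Jul: 31 days, starts Tue → 5 of Tue, Wed, Thu
Aug: 31 days, starts Fri → 5 of Fri, Sat, Sun ✓
Sep: 30 days, starts Mon → 5 of Mon, Tue
Oct: 31 days, starts Wed → 5 of Wed, Thu, Fri ✓
Nov: 30 days, starts Sat → 5 of Sat, Sun
Dec: 31 days, starts Mon → 5 of Mon, Tue, Wed
Months with five Fridays: Jan, May, Aug, Oct.

4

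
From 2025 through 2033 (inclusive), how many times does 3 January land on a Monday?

2

Day of week of January 3 in each year:
2025: Fri, 2026: Sat, 2027: Sun, 2028: Mon ✓, 2029: Wed, 2030: Thu, 2031: Fri, 2032: Sat, 2033: Mon ✓
Mondays: 2028, 2033.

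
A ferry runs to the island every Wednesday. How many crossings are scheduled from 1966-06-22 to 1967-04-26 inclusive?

1966-06-22 is a Wednesday.
From 1966-06-22 to 1967-04-26 is 309 days inclusive.
309 = 7 × 44 + 1, so there are 44 full weeks plus 1 extra day.
Each full week contributes one Wednesday: 44 so far.
The 1 extra day is Wednesday — 1 of them qualifies.
Total: 44 + 1 = 45.

45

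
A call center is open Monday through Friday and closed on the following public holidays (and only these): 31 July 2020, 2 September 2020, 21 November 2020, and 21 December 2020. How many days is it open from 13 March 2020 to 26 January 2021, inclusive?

225

13 March 2020 is a Friday.
From 13 March 2020 to 26 January 2021 is 320 days inclusive.
320 = 7 × 45 + 5, so there are 45 full weeks plus 5 extra days.
Each full week contributes 5 weekdays (Mon–Fri): 45 × 5 = 225.
The 5 extra days are Fri, Sat, Sun, Mon, Tue — 3 of them qualify.
Total: 225 + 3 = 228.
Holidays: 31 July 2020 (Fri); 2 September 2020 (Wed); 21 November 2020 (Sat); 21 December 2020 (Mon).
3 of the 4 holidays fall on weekdays; the rest are weekends and were already excluded.
Business days: 228 − 3 = 225.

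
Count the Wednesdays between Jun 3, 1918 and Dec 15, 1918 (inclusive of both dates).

Jun 3, 1918 is a Monday.
From Jun 3, 1918 to Dec 15, 1918 is 196 days inclusive.
196 = 7 × 28, so the span is exactly 28 full weeks.
Each full week contributes one Wednesday: 28 so far.

28 Wednesdays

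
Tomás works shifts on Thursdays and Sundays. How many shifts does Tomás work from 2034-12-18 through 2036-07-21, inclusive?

2034-12-18 is a Monday.
That's 582 days from start to end, counting both.
582 = 7 × 83 + 1, so there are 83 full weeks plus 1 extra day.
Each full week contributes 2 days from the set (Thu, Sun): 83 × 2 = 166.
The 1 extra day is Monday — none qualify.
Total: 166 + 0 = 166.

166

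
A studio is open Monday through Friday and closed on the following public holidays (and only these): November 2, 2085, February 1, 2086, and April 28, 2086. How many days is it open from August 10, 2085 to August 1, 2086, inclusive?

253

August 10, 2085 is a Friday.
From August 10, 2085 to August 1, 2086 is 357 days inclusive.
357 = 7 × 51, so the span is exactly 51 full weeks.
Each full week contributes 5 weekdays (Mon–Fri): 51 × 5 = 255.
Total: 255.
Holidays: November 2, 2085 (Fri); February 1, 2086 (Fri); April 28, 2086 (Sun).
2 of the 3 holidays fall on weekdays; the rest are weekends and were already excluded.
Business days: 255 − 2 = 253.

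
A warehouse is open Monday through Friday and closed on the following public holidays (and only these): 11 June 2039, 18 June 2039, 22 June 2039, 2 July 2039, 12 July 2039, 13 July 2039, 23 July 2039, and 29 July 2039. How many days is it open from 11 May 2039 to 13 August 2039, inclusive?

64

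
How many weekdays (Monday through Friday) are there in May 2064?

May 1, 2064 is a Thursday.
From May 1, 2064 to May 31, 2064 is 31 days inclusive.
31 = 7 × 4 + 3, so there are 4 full weeks plus 3 extra days.
Each full week contributes 5 weekdays (Mon–Fri): 4 × 5 = 20.
The 3 extra days are Thursday, Friday, Saturday — 2 of them qualify.
Total: 20 + 2 = 22.

22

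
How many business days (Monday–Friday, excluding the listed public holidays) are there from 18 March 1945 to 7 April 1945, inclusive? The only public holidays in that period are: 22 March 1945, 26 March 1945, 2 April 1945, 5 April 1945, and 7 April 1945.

18 March 1945 is a Sunday.
That's 21 days from start to end, counting both.
21 = 7 × 3, so the span is exactly 3 full weeks.
Each full week contributes 5 weekdays (Mon–Fri): 3 × 5 = 15.
Total: 15.
Holidays: 22 March 1945 (Thu); 26 March 1945 (Mon); 2 April 1945 (Mon); 5 April 1945 (Thu); 7 April 1945 (Sat).
4 of the 5 holidays fall on weekdays; the rest are weekends and were already excluded.
Business days: 15 − 4 = 11.

11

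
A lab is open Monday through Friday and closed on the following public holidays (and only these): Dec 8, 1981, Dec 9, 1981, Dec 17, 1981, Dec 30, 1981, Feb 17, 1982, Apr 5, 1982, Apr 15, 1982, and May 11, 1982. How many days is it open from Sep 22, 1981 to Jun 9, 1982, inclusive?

179 working days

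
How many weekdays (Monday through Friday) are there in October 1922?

22

October 1, 1922 is a Sunday.
From October 1, 1922 to October 31, 1922 is 31 days inclusive.
31 = 7 × 4 + 3, so there are 4 full weeks plus 3 extra days.
Each full week contributes 5 weekdays (Mon–Fri): 4 × 5 = 20.
The 3 extra days are Sun, Mon, Tue — 2 of them qualify.
Total: 20 + 2 = 22.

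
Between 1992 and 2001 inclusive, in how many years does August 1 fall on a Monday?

Day of week of August 1 in each year:
1992: Sat, 1993: Sun, 1994: Mon ✓, 1995: Tue, 1996: Thu, 1997: Fri, 1998: Sat, 1999: Sun, 2000: Tue, 2001: Wed
Mondays: 1994.

1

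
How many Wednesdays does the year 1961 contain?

52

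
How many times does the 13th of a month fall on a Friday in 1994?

1

The 13th falls on a Friday when the month's 13th has weekday Fri.
Jan 13 is Thu; Feb 13 is Sun; Mar 13 is Sun; Apr 13 is Wed; May 13 is Fri ✓; Jun 13 is Mon; Jul 13 is Wed; Aug 13 is Sat; Sep 13 is Tue; Oct 13 is Thu; Nov 13 is Sun; Dec 13 is Tue.
Friday the 13ths: May.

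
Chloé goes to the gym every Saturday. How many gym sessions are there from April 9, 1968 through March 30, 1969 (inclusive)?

April 9, 1968 is a Tuesday.
The range spans 356 days (inclusive of both endpoints).
356 = 7 × 50 + 6, so there are 50 full weeks plus 6 extra days.
Each full week contributes one Saturday: 50 so far.
The 6 extra days are Tue, Wed, Thu, Fri, Sat, Sun — 1 of them qualifies.
Total: 50 + 1 = 51.

51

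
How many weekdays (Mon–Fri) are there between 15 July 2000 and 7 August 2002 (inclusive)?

15 July 2000 is a Saturday.
That's 754 days from start to end, counting both.
754 = 7 × 107 + 5, so there are 107 full weeks plus 5 extra days.
Each full week contributes 5 weekdays (Mon–Fri): 107 × 5 = 535.
The 5 extra days are Saturday, Sunday, Monday, Tuesday, Wednesday — 3 of them qualify.
Total: 535 + 3 = 538.

538 weekdays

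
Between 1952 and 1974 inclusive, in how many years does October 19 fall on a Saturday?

4

Day of week of October 19 in each year:
1952: Sun, 1953: Mon, 1954: Tue, 1955: Wed, 1956: Fri, 1957: Sat ✓, 1958: Sun, 1959: Mon, 1960: Wed, 1961: Thu, 1962: Fri, 1963: Sat ✓, 1964: Mon, 1965: Tue, 1966: Wed, 1967: Thu, 1968: Sat ✓, 1969: Sun, 1970: Mon, 1971: Tue, 1972: Thu, 1973: Fri, 1974: Sat ✓
Saturdays: 1957, 1963, 1968, 1974.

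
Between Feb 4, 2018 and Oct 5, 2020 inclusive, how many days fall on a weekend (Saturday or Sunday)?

Feb 4, 2018 is a Sunday.
From Feb 4, 2018 to Oct 5, 2020 is 975 days inclusive.
975 = 7 × 139 + 2, so there are 139 full weeks plus 2 extra days.
Each full week contributes 2 weekend days (Sat, Sun): 139 × 2 = 278.
The 2 extra days are Sunday, Monday — 1 of them qualifies.
Total: 278 + 1 = 279.

279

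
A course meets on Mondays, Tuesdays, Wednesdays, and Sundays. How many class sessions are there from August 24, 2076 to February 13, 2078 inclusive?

308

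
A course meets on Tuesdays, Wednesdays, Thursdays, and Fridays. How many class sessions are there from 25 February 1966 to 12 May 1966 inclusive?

25 February 1966 is a Friday.
The range spans 77 days (inclusive of both endpoints).
77 = 7 × 11, so the span is exactly 11 full weeks.
Each full week contributes 4 days from the set (Tue, Wed, Thu, Fri): 11 × 4 = 44.

44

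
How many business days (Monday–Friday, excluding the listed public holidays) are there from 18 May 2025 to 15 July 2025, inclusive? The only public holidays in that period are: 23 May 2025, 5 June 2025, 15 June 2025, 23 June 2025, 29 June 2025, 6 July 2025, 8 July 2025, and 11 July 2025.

18 May 2025 is a Sunday.
That's 59 days from start to end, counting both.
59 = 7 × 8 + 3, so there are 8 full weeks plus 3 extra days.
Each full week contributes 5 weekdays (Mon–Fri): 8 × 5 = 40.
The 3 extra days are Sunday, Monday, Tuesday — 2 of them qualify.
Total: 40 + 2 = 42.
Holidays: 23 May 2025 (Fri); 5 June 2025 (Thu); 15 June 2025 (Sun); 23 June 2025 (Mon); 29 June 2025 (Sun); 6 July 2025 (Sun); 8 July 2025 (Tue); 11 July 2025 (Fri).
5 of the 8 holidays fall on weekdays; the rest are weekends and were already excluded.
Business days: 42 − 5 = 37.

37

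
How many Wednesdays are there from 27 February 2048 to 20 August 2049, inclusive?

77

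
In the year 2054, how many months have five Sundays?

4

A month has five Sundays exactly when Sunday falls within its first (length − 28) days.
Jan: 31 days, starts Thu → 5 of Thu, Fri, Sat
Feb: 28 days, starts Sun → 5 of (none)
Mar: 31 days, starts Sun → 5 of Sun, Mon, Tue ✓
Apr: 30 days, starts Wed → 5 of Wed, Thu
May: 31 days, starts Fri → 5 of Fri, Sat, Sun ✓
Jun: 30 days, starts Mon → 5 of Mon, Tue
Jul: 31 days, starts Wed → 5 of Wed, Thu, Fri
Aug: 31 days, starts Sat → 5 of Sat, Sun, Mon ✓
Sep: 30 days, starts Tue → 5 of Tue, Wed
Oct: 31 days, starts Thu → 5 of Thu, Fri, Sat
Nov: 30 days, starts Sun → 5 of Sun, Mon ✓
Dec: 31 days, starts Tue → 5 of Tue, Wed, Thu
Months with five Sundays: Mar, May, Aug, Nov.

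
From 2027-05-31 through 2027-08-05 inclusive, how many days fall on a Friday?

9 Fridays

2027-05-31 is a Monday.
From 2027-05-31 to 2027-08-05 is 67 days inclusive.
67 = 7 × 9 + 4, so there are 9 full weeks plus 4 extra days.
Each full week contributes one Friday: 9 so far.
The 4 extra days are Monday, Tuesday, Wednesday, Thursday — none qualify.
Total: 9 + 0 = 9.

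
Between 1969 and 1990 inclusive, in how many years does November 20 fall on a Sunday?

3

Day of week of November 20 in each year:
1969: Thu, 1970: Fri, 1971: Sat, 1972: Mon, 1973: Tue, 1974: Wed, 1975: Thu, 1976: Sat, 1977: Sun ✓, 1978: Mon, 1979: Tue, 1980: Thu, 1981: Fri, 1982: Sat, 1983: Sun ✓, 1984: Tue, 1985: Wed, 1986: Thu, 1987: Fri, 1988: Sun ✓, 1989: Mon, 1990: Tue
Sundays: 1977, 1983, 1988.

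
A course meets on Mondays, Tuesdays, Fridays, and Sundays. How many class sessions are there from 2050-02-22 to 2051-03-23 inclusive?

225

2050-02-22 is a Tuesday.
That's 395 days from start to end, counting both.
395 = 7 × 56 + 3, so there are 56 full weeks plus 3 extra days.
Each full week contributes 4 days from the set (Mon, Tue, Fri, Sun): 56 × 4 = 224.
The 3 extra days are Tuesday, Wednesday, Thursday — 1 of them qualifies.
Total: 224 + 1 = 225.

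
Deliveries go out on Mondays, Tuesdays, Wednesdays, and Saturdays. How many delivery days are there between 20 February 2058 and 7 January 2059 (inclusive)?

20 February 2058 is a Wednesday.
The range spans 322 days (inclusive of both endpoints).
322 = 7 × 46, so the span is exactly 46 full weeks.
Each full week contributes 4 days from the set (Mon, Tue, Wed, Sat): 46 × 4 = 184.

184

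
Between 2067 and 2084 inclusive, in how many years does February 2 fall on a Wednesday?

Day of week of February 2 in each year:
2067: Wed ✓, 2068: Thu, 2069: Sat, 2070: Sun, 2071: Mon, 2072: Tue, 2073: Thu, 2074: Fri, 2075: Sat, 2076: Sun, 2077: Tue, 2078: Wed ✓, 2079: Thu, 2080: Fri, 2081: Sun, 2082: Mon, 2083: Tue, 2084: Wed ✓
Wednesdays: 2067, 2078, 2084.

3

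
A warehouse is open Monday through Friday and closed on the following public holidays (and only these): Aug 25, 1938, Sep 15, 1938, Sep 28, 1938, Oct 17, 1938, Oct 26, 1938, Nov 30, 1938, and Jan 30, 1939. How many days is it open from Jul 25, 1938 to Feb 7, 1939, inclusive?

135

Jul 25, 1938 is a Monday.
The range spans 198 days (inclusive of both endpoints).
198 = 7 × 28 + 2, so there are 28 full weeks plus 2 extra days.
Each full week contributes 5 weekdays (Mon–Fri): 28 × 5 = 140.
The 2 extra days are Monday, Tuesday — 2 of them qualify.
Total: 140 + 2 = 142.
Holidays: Aug 25, 1938 (Thu); Sep 15, 1938 (Thu); Sep 28, 1938 (Wed); Oct 17, 1938 (Mon); Oct 26, 1938 (Wed); Nov 30, 1938 (Wed); Jan 30, 1939 (Mon).
All 7 holidays fall on weekdays, so subtract 7.
Business days: 142 − 7 = 135.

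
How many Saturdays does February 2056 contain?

Feb 1, 2056 is a Tuesday.
From Feb 1, 2056 to Feb 29, 2056 is 29 days inclusive.
29 = 7 × 4 + 1, so there are 4 full weeks plus 1 extra day.
Each full week contributes one Saturday: 4 so far.
The 1 extra day is Tuesday — none qualify.
Total: 4 + 0 = 4.

4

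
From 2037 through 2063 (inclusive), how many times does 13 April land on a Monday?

Day of week of April 13 in each year:
2037: Mon ✓, 2038: Tue, 2039: Wed, 2040: Fri, 2041: Sat, 2042: Sun, 2043: Mon ✓, 2044: Wed, 2045: Thu, 2046: Fri, 2047: Sat, 2048: Mon ✓, 2049: Tue, 2050: Wed, 2051: Thu, 2052: Sat, 2053: Sun, 2054: Mon ✓, 2055: Tue, 2056: Thu, 2057: Fri, 2058: Sat, 2059: Sun, 2060: Tue, 2061: Wed, 2062: Thu, 2063: Fri
Mondays: 2037, 2043, 2048, 2054.

4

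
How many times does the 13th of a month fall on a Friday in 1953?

3

The 13th falls on a Friday when the month's 13th has weekday Fri.
Jan 13 is Tue; Feb 13 is Fri ✓; Mar 13 is Fri ✓; Apr 13 is Mon; May 13 is Wed; Jun 13 is Sat; Jul 13 is Mon; Aug 13 is Thu; Sep 13 is Sun; Oct 13 is Tue; Nov 13 is Fri ✓; Dec 13 is Sun.
Friday the 13ths: Feb, Mar, Nov.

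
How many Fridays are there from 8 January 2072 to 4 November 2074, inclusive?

148

8 January 2072 is a Friday.
That's 1032 days from start to end, counting both.
1032 = 7 × 147 + 3, so there are 147 full weeks plus 3 extra days.
Each full week contributes one Friday: 147 so far.
The 3 extra days are Fri, Sat, Sun — 1 of them qualifies.
Total: 147 + 1 = 148.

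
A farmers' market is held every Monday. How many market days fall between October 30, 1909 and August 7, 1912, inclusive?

October 30, 1909 is a Saturday.
From October 30, 1909 to August 7, 1912 is 1013 days inclusive.
1013 = 7 × 144 + 5, so there are 144 full weeks plus 5 extra days.
Each full week contributes one Monday: 144 so far.
The 5 extra days are Sat, Sun, Mon, Tue, Wed — 1 of them qualifies.
Total: 144 + 1 = 145.

145 Mondays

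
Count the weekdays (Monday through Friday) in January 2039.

21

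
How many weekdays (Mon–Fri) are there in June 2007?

Jun 1, 2007 is a Friday.
The range spans 30 days (inclusive of both endpoints).
30 = 7 × 4 + 2, so there are 4 full weeks plus 2 extra days.
Each full week contributes 5 weekdays (Mon–Fri): 4 × 5 = 20.
The 2 extra days are Friday, Saturday — 1 of them qualifies.
Total: 20 + 1 = 21.

21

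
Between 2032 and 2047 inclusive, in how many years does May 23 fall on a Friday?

Day of week of May 23 in each year:
2032: Sun, 2033: Mon, 2034: Tue, 2035: Wed, 2036: Fri ✓, 2037: Sat, 2038: Sun, 2039: Mon, 2040: Wed, 2041: Thu, 2042: Fri ✓, 2043: Sat, 2044: Mon, 2045: Tue, 2046: Wed, 2047: Thu
Fridays: 2036, 2042.

2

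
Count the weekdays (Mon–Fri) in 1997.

1 January 1997 is a Wednesday.
That's 365 days from start to end, counting both.
365 = 7 × 52 + 1, so there are 52 full weeks plus 1 extra day.
Each full week contributes 5 weekdays (Mon–Fri): 52 × 5 = 260.
The 1 extra day is Wednesday — 1 of them qualifies.
Total: 260 + 1 = 261.

261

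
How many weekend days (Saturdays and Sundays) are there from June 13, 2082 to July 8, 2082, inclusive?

June 13, 2082 is a Saturday.
From June 13, 2082 to July 8, 2082 is 26 days inclusive.
26 = 7 × 3 + 5, so there are 3 full weeks plus 5 extra days.
Each full week contributes 2 weekend days (Sat, Sun): 3 × 2 = 6.
The 5 extra days are Sat, Sun, Mon, Tue, Wed — 2 of them qualify.
Total: 6 + 2 = 8.

8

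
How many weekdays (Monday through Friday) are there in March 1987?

22 weekdays

1 March 1987 is a Sunday.
The range spans 31 days (inclusive of both endpoints).
31 = 7 × 4 + 3, so there are 4 full weeks plus 3 extra days.
Each full week contributes 5 weekdays (Mon–Fri): 4 × 5 = 20.
The 3 extra days are Sunday, Monday, Tuesday — 2 of them qualify.
Total: 20 + 2 = 22.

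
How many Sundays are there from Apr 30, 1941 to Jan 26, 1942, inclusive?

Apr 30, 1941 is a Wednesday.
The range spans 272 days (inclusive of both endpoints).
272 = 7 × 38 + 6, so there are 38 full weeks plus 6 extra days.
Each full week contributes one Sunday: 38 so far.
The 6 extra days are Wednesday, Thursday, Friday, Saturday, Sunday, Monday — 1 of them qualifies.
Total: 38 + 1 = 39.

39 Sundays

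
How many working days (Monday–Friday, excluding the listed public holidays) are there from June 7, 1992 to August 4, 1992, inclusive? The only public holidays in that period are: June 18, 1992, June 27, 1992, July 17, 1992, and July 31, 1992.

June 7, 1992 is a Sunday.
The range spans 59 days (inclusive of both endpoints).
59 = 7 × 8 + 3, so there are 8 full weeks plus 3 extra days.
Each full week contributes 5 weekdays (Mon–Fri): 8 × 5 = 40.
The 3 extra days are Sun, Mon, Tue — 2 of them qualify.
Total: 40 + 2 = 42.
Holidays: June 18, 1992 (Thu); June 27, 1992 (Sat); July 17, 1992 (Fri); July 31, 1992 (Fri).
3 of the 4 holidays fall on weekdays; the rest are weekends and were already excluded.
Business days: 42 − 3 = 39.

39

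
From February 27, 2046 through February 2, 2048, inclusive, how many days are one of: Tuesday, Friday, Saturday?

February 27, 2046 is a Tuesday.
That's 706 days from start to end, counting both.
706 = 7 × 100 + 6, so there are 100 full weeks plus 6 extra days.
Each full week contributes 3 days from the set (Tue, Fri, Sat): 100 × 3 = 300.
The 6 extra days are Tuesday, Wednesday, Thursday, Friday, Saturday, Sunday — 3 of them qualify.
Total: 300 + 3 = 303.

303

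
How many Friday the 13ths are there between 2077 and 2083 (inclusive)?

11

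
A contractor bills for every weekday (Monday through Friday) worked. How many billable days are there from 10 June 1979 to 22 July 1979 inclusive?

10 June 1979 is a Sunday.
From 10 June 1979 to 22 July 1979 is 43 days inclusive.
43 = 7 × 6 + 1, so there are 6 full weeks plus 1 extra day.
Each full week contributes 5 weekdays (Mon–Fri): 6 × 5 = 30.
The 1 extra day is Sunday — none qualify.
Total: 30 + 0 = 30.

30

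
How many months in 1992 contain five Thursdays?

A month has five Thursdays exactly when Thursday falls within its first (length − 28) days.
Jan: 31 days, starts Wed → 5 of Wed, Thu, Fri ✓
Feb: 29 days, starts Sat → 5 of Sat
Mar: 31 days, starts Sun → 5 of Sun, Mon, Tue
Apr: 30 days, starts Wed → 5 of Wed, Thu ✓
May: 31 days, starts Fri → 5 of Fri, Sat, Sun
Jun: 30 days, starts Mon → 5 of Mon, Tue
Jul: 31 days, starts Wed → 5 of Wed, Thu, Fri ✓
Aug: 31 days, starts Sat → 5 of Sat, Sun, Mon
Sep: 30 days, starts Tue → 5 of Tue, Wed
Oct: 31 days, starts Thu → 5 of Thu, Fri, Sat ✓
Nov: 30 days, starts Sun → 5 of Sun, Mon
Dec: 31 days, starts Tue → 5 of Tue, Wed, Thu ✓
Months with five Thursdays: Jan, Apr, Jul, Oct, Dec.

5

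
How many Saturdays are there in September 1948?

September 1, 1948 is a Wednesday.
The range spans 30 days (inclusive of both endpoints).
30 = 7 × 4 + 2, so there are 4 full weeks plus 2 extra days.
Each full week contributes one Saturday: 4 so far.
The 2 extra days are Wednesday, Thursday — none qualify.
Total: 4 + 0 = 4.

4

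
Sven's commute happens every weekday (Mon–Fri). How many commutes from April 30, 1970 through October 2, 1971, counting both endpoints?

April 30, 1970 is a Thursday.
From April 30, 1970 to October 2, 1971 is 521 days inclusive.
521 = 7 × 74 + 3, so there are 74 full weeks plus 3 extra days.
Each full week contributes 5 weekdays (Mon–Fri): 74 × 5 = 370.
The 3 extra days are Thursday, Friday, Saturday — 2 of them qualify.
Total: 370 + 2 = 372.

372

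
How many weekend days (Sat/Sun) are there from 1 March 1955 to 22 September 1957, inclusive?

268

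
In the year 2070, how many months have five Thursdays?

4

A month has five Thursdays exactly when Thursday falls within its first (length − 28) days.
Jan: 31 days, starts Wed → 5 of Wed, Thu, Fri ✓
Feb: 28 days, starts Sat → 5 of (none)
Mar: 31 days, starts Sat → 5 of Sat, Sun, Mon
Apr: 30 days, starts Tue → 5 of Tue, Wed
May: 31 days, starts Thu → 5 of Thu, Fri, Sat ✓
Jun: 30 days, starts Sun → 5 of Sun, Mon
Jul: 31 days, starts Tue → 5 of Tue, Wed, Thu ✓
Aug: 31 days, starts Fri → 5 of Fri, Sat, Sun
Sep: 30 days, starts Mon → 5 of Mon, Tue
Oct: 31 days, starts Wed → 5 of Wed, Thu, Fri ✓
Nov: 30 days, starts Sat → 5 of Sat, Sun
Dec: 31 days, starts Mon → 5 of Mon, Tue, Wed
Months with five Thursdays: Jan, May, Jul, Oct.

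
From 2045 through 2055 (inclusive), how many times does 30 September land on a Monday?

Day of week of September 30 in each year:
2045: Sat, 2046: Sun, 2047: Mon ✓, 2048: Wed, 2049: Thu, 2050: Fri, 2051: Sat, 2052: Mon ✓, 2053: Tue, 2054: Wed, 2055: Thu
Mondays: 2047, 2052.

2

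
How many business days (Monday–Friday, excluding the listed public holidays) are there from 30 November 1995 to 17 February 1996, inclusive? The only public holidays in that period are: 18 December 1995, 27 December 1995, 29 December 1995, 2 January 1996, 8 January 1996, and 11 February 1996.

30 November 1995 is a Thursday.
The range spans 80 days (inclusive of both endpoints).
80 = 7 × 11 + 3, so there are 11 full weeks plus 3 extra days.
Each full week contributes 5 weekdays (Mon–Fri): 11 × 5 = 55.
The 3 extra days are Thu, Fri, Sat — 2 of them qualify.
Total: 55 + 2 = 57.
Holidays: 18 December 1995 (Mon); 27 December 1995 (Wed); 29 December 1995 (Fri); 2 January 1996 (Tue); 8 January 1996 (Mon); 11 February 1996 (Sun).
5 of the 6 holidays fall on weekdays; the rest are weekends and were already excluded.
Business days: 57 − 5 = 52.

52 business days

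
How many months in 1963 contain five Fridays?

A month has five Fridays exactly when Friday falls within its first (length − 28) days.
Jan: 31 days, starts Tue → 5 of Tue, Wed, Thu
Feb: 28 days, starts Fri → 5 of (none)
Mar: 31 days, starts Fri → 5 of Fri, Sat, Sun ✓
Apr: 30 days, starts Mon → 5 of Mon, Tue
May: 31 days, starts Wed → 5 of Wed, Thu, Fri ✓
Jun: 30 days, starts Sat → 5 of Sat, Sun
Jul: 31 days, starts Mon → 5 of Mon, Tue, Wed
Aug: 31 days, starts Thu → 5 of Thu, Fri, Sat ✓
Sep: 30 days, starts Sun → 5 of Sun, Mon
Oct: 31 days, starts Tue → 5 of Tue, Wed, Thu
Nov: 30 days, starts Fri → 5 of Fri, Sat ✓
Dec: 31 days, starts Sun → 5 of Sun, Mon, Tue
Months with five Fridays: Mar, May, Aug, Nov.

4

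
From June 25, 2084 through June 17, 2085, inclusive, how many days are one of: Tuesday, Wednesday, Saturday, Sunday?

205

June 25, 2084 is a Sunday.
From June 25, 2084 to June 17, 2085 is 358 days inclusive.
358 = 7 × 51 + 1, so there are 51 full weeks plus 1 extra day.
Each full week contributes 4 days from the set (Tue, Wed, Sat, Sun): 51 × 4 = 204.
The 1 extra day is Sunday — 1 of them qualifies.
Total: 204 + 1 = 205.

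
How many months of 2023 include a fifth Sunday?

5

A month has five Sundays exactly when Sunday falls within its first (length − 28) days.
Jan: 31 days, starts Sun → 5 of Sun, Mon, Tue ✓
Feb: 28 days, starts Wed → 5 of (none)
Mar: 31 days, starts Wed → 5 of Wed, Thu, Fri
Apr: 30 days, starts Sat → 5 of Sat, Sun ✓
May: 31 days, starts Mon → 5 of Mon, Tue, Wed
Jun: 30 days, starts Thu → 5 of Thu, Fri
Jul: 31 days, starts Sat → 5 of Sat, Sun, Mon ✓
Aug: 31 days, starts Tue → 5 of Tue, Wed, Thu
Sep: 30 days, starts Fri → 5 of Fri, Sat
Oct: 31 days, starts Sun → 5 of Sun, Mon, Tue ✓
Nov: 30 days, starts Wed → 5 of Wed, Thu
Dec: 31 days, starts Fri → 5 of Fri, Sat, Sun ✓
Months with five Sundays: Jan, Apr, Jul, Oct, Dec.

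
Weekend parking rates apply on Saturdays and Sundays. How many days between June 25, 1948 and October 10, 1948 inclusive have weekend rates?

June 25, 1948 is a Friday.
The range spans 108 days (inclusive of both endpoints).
108 = 7 × 15 + 3, so there are 15 full weeks plus 3 extra days.
Each full week contributes 2 weekend days (Sat, Sun): 15 × 2 = 30.
The 3 extra days are Fri, Sat, Sun — 2 of them qualify.
Total: 30 + 2 = 32.

32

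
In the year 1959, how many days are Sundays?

52

January 1, 1959 is a Thursday.
That's 365 days from start to end, counting both.
365 = 7 × 52 + 1, so there are 52 full weeks plus 1 extra day.
Each full week contributes one Sunday: 52 so far.
The 1 extra day is Thu — none qualify.
Total: 52 + 0 = 52.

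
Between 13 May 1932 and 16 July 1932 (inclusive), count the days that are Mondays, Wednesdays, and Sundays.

13 May 1932 is a Friday.
From 13 May 1932 to 16 July 1932 is 65 days inclusive.
65 = 7 × 9 + 2, so there are 9 full weeks plus 2 extra days.
Each full week contributes 3 days from the set (Mon, Wed, Sun): 9 × 3 = 27.
The 2 extra days are Fri, Sat — none qualify.
Total: 27 + 0 = 27.

27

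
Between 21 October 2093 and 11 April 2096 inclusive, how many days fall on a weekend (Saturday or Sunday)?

21 October 2093 is a Wednesday.
The range spans 904 days (inclusive of both endpoints).
904 = 7 × 129 + 1, so there are 129 full weeks plus 1 extra day.
Each full week contributes 2 weekend days (Sat, Sun): 129 × 2 = 258.
The 1 extra day is Wed — none qualify.
Total: 258 + 0 = 258.

258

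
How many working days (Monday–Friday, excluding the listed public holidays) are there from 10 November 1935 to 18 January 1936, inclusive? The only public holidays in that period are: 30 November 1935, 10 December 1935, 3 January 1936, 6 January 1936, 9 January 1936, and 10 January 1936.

10 November 1935 is a Sunday.
That's 70 days from start to end, counting both.
70 = 7 × 10, so the span is exactly 10 full weeks.
Each full week contributes 5 weekdays (Mon–Fri): 10 × 5 = 50.
Total: 50.
Holidays: 30 November 1935 (Sat); 10 December 1935 (Tue); 3 January 1936 (Fri); 6 January 1936 (Mon); 9 January 1936 (Thu); 10 January 1936 (Fri).
5 of the 6 holidays fall on weekdays; the rest are weekends and were already excluded.
Business days: 50 − 5 = 45.

45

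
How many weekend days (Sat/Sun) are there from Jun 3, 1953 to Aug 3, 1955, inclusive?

Jun 3, 1953 is a Wednesday.
The range spans 792 days (inclusive of both endpoints).
792 = 7 × 113 + 1, so there are 113 full weeks plus 1 extra day.
Each full week contributes 2 weekend days (Sat, Sun): 113 × 2 = 226.
The 1 extra day is Wed — none qualify.
Total: 226 + 0 = 226.

226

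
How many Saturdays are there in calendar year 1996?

1 January 1996 is a Monday.
From 1 January 1996 to 31 December 1996 is 366 days inclusive.
366 = 7 × 52 + 2, so there are 52 full weeks plus 2 extra days.
Each full week contributes one Saturday: 52 so far.
The 2 extra days are Mon, Tue — none qualify.
Total: 52 + 0 = 52.

52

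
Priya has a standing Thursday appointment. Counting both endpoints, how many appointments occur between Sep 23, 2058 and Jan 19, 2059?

17

Sep 23, 2058 is a Monday.
The range spans 119 days (inclusive of both endpoints).
119 = 7 × 17, so the span is exactly 17 full weeks.
Each full week contributes one Thursday: 17 so far.
Total: 17.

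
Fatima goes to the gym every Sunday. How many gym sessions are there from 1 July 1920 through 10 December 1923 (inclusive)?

180

1 July 1920 is a Thursday.
From 1 July 1920 to 10 December 1923 is 1258 days inclusive.
1258 = 7 × 179 + 5, so there are 179 full weeks plus 5 extra days.
Each full week contributes one Sunday: 179 so far.
The 5 extra days are Thu, Fri, Sat, Sun, Mon — 1 of them qualifies.
Total: 179 + 1 = 180.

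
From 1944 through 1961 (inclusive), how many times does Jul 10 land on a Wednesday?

2

Day of week of July 10 in each year:
1944: Mon, 1945: Tue, 1946: Wed ✓, 1947: Thu, 1948: Sat, 1949: Sun, 1950: Mon, 1951: Tue, 1952: Thu, 1953: Fri, 1954: Sat, 1955: Sun, 1956: Tue, 1957: Wed ✓, 1958: Thu, 1959: Fri, 1960: Sun, 1961: Mon
Wednesdays: 1946, 1957.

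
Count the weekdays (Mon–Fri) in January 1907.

1 January 1907 is a Tuesday.
That's 31 days from start to end, counting both.
31 = 7 × 4 + 3, so there are 4 full weeks plus 3 extra days.
Each full week contributes 5 weekdays (Mon–Fri): 4 × 5 = 20.
The 3 extra days are Tuesday, Wednesday, Thursday — 3 of them qualify.
Total: 20 + 3 = 23.

23 weekdays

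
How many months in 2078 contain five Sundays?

4

A month has five Sundays exactly when Sunday falls within its first (length − 28) days.
Jan: 31 days, starts Sat → 5 of Sat, Sun, Mon ✓
Feb: 28 days, starts Tue → 5 of (none)
Mar: 31 days, starts Tue → 5 of Tue, Wed, Thu
Apr: 30 days, starts Fri → 5 of Fri, Sat
May: 31 days, starts Sun → 5 of Sun, Mon, Tue ✓
Jun: 30 days, starts Wed → 5 of Wed, Thu
Jul: 31 days, starts Fri → 5 of Fri, Sat, Sun ✓
Aug: 31 days, starts Mon → 5 of Mon, Tue, Wed
Sep: 30 days, starts Thu → 5 of Thu, Fri
Oct: 31 days, starts Sat → 5 of Sat, Sun, Mon ✓
Nov: 30 days, starts Tue → 5 of Tue, Wed
Dec: 31 days, starts Thu → 5 of Thu, Fri, Sat
Months with five Sundays: Jan, May, Jul, Oct.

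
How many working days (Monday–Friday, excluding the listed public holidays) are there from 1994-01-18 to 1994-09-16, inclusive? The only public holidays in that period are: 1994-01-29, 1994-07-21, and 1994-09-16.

172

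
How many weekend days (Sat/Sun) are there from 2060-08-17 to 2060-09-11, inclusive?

2060-08-17 is a Tuesday.
The range spans 26 days (inclusive of both endpoints).
26 = 7 × 3 + 5, so there are 3 full weeks plus 5 extra days.
Each full week contributes 2 weekend days (Sat, Sun): 3 × 2 = 6.
The 5 extra days are Tuesday, Wednesday, Thursday, Friday, Saturday — 1 of them qualifies.
Total: 6 + 1 = 7.

7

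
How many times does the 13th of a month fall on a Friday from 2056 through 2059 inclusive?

6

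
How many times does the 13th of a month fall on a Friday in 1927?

1

The 13th falls on a Friday when the month's 13th has weekday Fri.
Jan 13 is Thu; Feb 13 is Sun; Mar 13 is Sun; Apr 13 is Wed; May 13 is Fri ✓; Jun 13 is Mon; Jul 13 is Wed; Aug 13 is Sat; Sep 13 is Tue; Oct 13 is Thu; Nov 13 is Sun; Dec 13 is Tue.
Friday the 13ths: May.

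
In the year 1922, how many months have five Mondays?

4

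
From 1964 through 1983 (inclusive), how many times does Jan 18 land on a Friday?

Day of week of January 18 in each year:
1964: Sat, 1965: Mon, 1966: Tue, 1967: Wed, 1968: Thu, 1969: Sat, 1970: Sun, 1971: Mon, 1972: Tue, 1973: Thu, 1974: Fri ✓, 1975: Sat, 1976: Sun, 1977: Tue, 1978: Wed, 1979: Thu, 1980: Fri ✓, 1981: Sun, 1982: Mon, 1983: Tue
Fridays: 1974, 1980.

2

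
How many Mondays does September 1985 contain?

5

1 September 1985 is a Sunday.
The range spans 30 days (inclusive of both endpoints).
30 = 7 × 4 + 2, so there are 4 full weeks plus 2 extra days.
Each full week contributes one Monday: 4 so far.
The 2 extra days are Sunday, Monday — 1 of them qualifies.
Total: 4 + 1 = 5.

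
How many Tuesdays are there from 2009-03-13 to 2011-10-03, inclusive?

2009-03-13 is a Friday.
That's 935 days from start to end, counting both.
935 = 7 × 133 + 4, so there are 133 full weeks plus 4 extra days.
Each full week contributes one Tuesday: 133 so far.
The 4 extra days are Fri, Sat, Sun, Mon — none qualify.
Total: 133 + 0 = 133.

133 Tuesdays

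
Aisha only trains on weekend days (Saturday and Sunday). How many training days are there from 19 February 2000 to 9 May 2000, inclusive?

19 February 2000 is a Saturday.
From 19 February 2000 to 9 May 2000 is 81 days inclusive.
81 = 7 × 11 + 4, so there are 11 full weeks plus 4 extra days.
Each full week contributes 2 weekend days (Sat, Sun): 11 × 2 = 22.
The 4 extra days are Sat, Sun, Mon, Tue — 2 of them qualify.
Total: 22 + 2 = 24.

24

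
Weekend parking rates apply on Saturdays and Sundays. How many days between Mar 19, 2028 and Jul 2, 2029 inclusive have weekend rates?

135

Mar 19, 2028 is a Sunday.
The range spans 471 days (inclusive of both endpoints).
471 = 7 × 67 + 2, so there are 67 full weeks plus 2 extra days.
Each full week contributes 2 weekend days (Sat, Sun): 67 × 2 = 134.
The 2 extra days are Sunday, Monday — 1 of them qualifies.
Total: 134 + 1 = 135.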